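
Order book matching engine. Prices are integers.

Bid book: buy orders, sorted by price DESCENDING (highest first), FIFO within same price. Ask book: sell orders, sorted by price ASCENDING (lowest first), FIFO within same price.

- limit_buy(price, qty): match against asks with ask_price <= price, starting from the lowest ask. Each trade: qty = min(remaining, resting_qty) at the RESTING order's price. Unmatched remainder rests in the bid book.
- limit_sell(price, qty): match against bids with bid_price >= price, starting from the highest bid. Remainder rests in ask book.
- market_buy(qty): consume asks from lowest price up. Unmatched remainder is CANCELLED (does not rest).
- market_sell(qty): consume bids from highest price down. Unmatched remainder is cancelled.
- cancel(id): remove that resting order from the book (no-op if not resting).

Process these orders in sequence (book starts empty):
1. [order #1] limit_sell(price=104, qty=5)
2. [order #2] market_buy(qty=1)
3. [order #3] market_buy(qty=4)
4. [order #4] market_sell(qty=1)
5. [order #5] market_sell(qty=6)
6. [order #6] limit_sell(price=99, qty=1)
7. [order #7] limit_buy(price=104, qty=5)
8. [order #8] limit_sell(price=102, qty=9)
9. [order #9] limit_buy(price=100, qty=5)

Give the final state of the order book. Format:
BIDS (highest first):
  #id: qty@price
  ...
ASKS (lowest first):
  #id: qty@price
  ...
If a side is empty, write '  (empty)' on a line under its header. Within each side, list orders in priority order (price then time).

After op 1 [order #1] limit_sell(price=104, qty=5): fills=none; bids=[-] asks=[#1:5@104]
After op 2 [order #2] market_buy(qty=1): fills=#2x#1:1@104; bids=[-] asks=[#1:4@104]
After op 3 [order #3] market_buy(qty=4): fills=#3x#1:4@104; bids=[-] asks=[-]
After op 4 [order #4] market_sell(qty=1): fills=none; bids=[-] asks=[-]
After op 5 [order #5] market_sell(qty=6): fills=none; bids=[-] asks=[-]
After op 6 [order #6] limit_sell(price=99, qty=1): fills=none; bids=[-] asks=[#6:1@99]
After op 7 [order #7] limit_buy(price=104, qty=5): fills=#7x#6:1@99; bids=[#7:4@104] asks=[-]
After op 8 [order #8] limit_sell(price=102, qty=9): fills=#7x#8:4@104; bids=[-] asks=[#8:5@102]
After op 9 [order #9] limit_buy(price=100, qty=5): fills=none; bids=[#9:5@100] asks=[#8:5@102]

Answer: BIDS (highest first):
  #9: 5@100
ASKS (lowest first):
  #8: 5@102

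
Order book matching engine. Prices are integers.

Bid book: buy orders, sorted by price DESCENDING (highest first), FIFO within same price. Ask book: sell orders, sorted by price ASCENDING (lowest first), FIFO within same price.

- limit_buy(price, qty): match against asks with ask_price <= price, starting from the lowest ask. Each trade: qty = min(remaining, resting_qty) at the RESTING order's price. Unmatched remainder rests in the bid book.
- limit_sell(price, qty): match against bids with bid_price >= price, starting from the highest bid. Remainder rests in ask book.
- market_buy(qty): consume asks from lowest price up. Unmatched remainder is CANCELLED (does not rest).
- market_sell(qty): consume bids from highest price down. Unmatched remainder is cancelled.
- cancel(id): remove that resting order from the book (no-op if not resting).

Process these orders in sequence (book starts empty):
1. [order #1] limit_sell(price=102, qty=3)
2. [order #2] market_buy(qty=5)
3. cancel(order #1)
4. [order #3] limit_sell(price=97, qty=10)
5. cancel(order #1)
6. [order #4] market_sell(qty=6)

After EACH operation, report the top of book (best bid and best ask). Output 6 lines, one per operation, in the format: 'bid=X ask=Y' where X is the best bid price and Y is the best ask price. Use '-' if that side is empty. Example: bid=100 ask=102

Answer: bid=- ask=102
bid=- ask=-
bid=- ask=-
bid=- ask=97
bid=- ask=97
bid=- ask=97

Derivation:
After op 1 [order #1] limit_sell(price=102, qty=3): fills=none; bids=[-] asks=[#1:3@102]
After op 2 [order #2] market_buy(qty=5): fills=#2x#1:3@102; bids=[-] asks=[-]
After op 3 cancel(order #1): fills=none; bids=[-] asks=[-]
After op 4 [order #3] limit_sell(price=97, qty=10): fills=none; bids=[-] asks=[#3:10@97]
After op 5 cancel(order #1): fills=none; bids=[-] asks=[#3:10@97]
After op 6 [order #4] market_sell(qty=6): fills=none; bids=[-] asks=[#3:10@97]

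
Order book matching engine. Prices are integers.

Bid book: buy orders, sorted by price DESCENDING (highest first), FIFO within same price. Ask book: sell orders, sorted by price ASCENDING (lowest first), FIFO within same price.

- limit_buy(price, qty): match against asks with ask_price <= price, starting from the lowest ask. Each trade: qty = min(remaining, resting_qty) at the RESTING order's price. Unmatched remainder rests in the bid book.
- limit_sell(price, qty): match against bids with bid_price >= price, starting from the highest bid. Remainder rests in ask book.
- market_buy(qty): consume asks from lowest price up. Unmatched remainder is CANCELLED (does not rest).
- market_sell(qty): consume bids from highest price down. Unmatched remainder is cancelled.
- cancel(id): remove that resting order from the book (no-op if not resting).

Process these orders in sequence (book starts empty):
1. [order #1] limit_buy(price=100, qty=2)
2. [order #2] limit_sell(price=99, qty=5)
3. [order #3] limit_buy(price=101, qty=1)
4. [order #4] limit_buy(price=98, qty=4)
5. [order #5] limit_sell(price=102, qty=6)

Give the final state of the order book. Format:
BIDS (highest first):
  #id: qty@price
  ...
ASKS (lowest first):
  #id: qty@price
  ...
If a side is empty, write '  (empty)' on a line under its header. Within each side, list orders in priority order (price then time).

Answer: BIDS (highest first):
  #4: 4@98
ASKS (lowest first):
  #2: 2@99
  #5: 6@102

Derivation:
After op 1 [order #1] limit_buy(price=100, qty=2): fills=none; bids=[#1:2@100] asks=[-]
After op 2 [order #2] limit_sell(price=99, qty=5): fills=#1x#2:2@100; bids=[-] asks=[#2:3@99]
After op 3 [order #3] limit_buy(price=101, qty=1): fills=#3x#2:1@99; bids=[-] asks=[#2:2@99]
After op 4 [order #4] limit_buy(price=98, qty=4): fills=none; bids=[#4:4@98] asks=[#2:2@99]
After op 5 [order #5] limit_sell(price=102, qty=6): fills=none; bids=[#4:4@98] asks=[#2:2@99 #5:6@102]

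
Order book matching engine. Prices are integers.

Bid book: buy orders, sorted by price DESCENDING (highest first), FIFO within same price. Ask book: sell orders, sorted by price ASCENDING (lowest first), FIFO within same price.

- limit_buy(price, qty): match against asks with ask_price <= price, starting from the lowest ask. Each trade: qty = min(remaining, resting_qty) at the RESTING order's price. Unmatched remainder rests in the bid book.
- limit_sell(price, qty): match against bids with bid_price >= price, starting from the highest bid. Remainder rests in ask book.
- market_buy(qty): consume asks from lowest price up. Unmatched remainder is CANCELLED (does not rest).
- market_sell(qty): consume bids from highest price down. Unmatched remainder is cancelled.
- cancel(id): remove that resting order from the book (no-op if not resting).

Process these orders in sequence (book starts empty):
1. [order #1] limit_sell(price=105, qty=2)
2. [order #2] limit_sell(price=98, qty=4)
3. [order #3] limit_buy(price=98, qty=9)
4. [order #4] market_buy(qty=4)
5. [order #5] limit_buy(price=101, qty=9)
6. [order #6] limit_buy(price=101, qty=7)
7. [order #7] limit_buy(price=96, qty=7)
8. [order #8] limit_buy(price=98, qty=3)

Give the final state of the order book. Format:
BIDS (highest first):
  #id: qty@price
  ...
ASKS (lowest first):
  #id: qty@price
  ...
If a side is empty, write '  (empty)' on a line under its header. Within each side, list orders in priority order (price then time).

After op 1 [order #1] limit_sell(price=105, qty=2): fills=none; bids=[-] asks=[#1:2@105]
After op 2 [order #2] limit_sell(price=98, qty=4): fills=none; bids=[-] asks=[#2:4@98 #1:2@105]
After op 3 [order #3] limit_buy(price=98, qty=9): fills=#3x#2:4@98; bids=[#3:5@98] asks=[#1:2@105]
After op 4 [order #4] market_buy(qty=4): fills=#4x#1:2@105; bids=[#3:5@98] asks=[-]
After op 5 [order #5] limit_buy(price=101, qty=9): fills=none; bids=[#5:9@101 #3:5@98] asks=[-]
After op 6 [order #6] limit_buy(price=101, qty=7): fills=none; bids=[#5:9@101 #6:7@101 #3:5@98] asks=[-]
After op 7 [order #7] limit_buy(price=96, qty=7): fills=none; bids=[#5:9@101 #6:7@101 #3:5@98 #7:7@96] asks=[-]
After op 8 [order #8] limit_buy(price=98, qty=3): fills=none; bids=[#5:9@101 #6:7@101 #3:5@98 #8:3@98 #7:7@96] asks=[-]

Answer: BIDS (highest first):
  #5: 9@101
  #6: 7@101
  #3: 5@98
  #8: 3@98
  #7: 7@96
ASKS (lowest first):
  (empty)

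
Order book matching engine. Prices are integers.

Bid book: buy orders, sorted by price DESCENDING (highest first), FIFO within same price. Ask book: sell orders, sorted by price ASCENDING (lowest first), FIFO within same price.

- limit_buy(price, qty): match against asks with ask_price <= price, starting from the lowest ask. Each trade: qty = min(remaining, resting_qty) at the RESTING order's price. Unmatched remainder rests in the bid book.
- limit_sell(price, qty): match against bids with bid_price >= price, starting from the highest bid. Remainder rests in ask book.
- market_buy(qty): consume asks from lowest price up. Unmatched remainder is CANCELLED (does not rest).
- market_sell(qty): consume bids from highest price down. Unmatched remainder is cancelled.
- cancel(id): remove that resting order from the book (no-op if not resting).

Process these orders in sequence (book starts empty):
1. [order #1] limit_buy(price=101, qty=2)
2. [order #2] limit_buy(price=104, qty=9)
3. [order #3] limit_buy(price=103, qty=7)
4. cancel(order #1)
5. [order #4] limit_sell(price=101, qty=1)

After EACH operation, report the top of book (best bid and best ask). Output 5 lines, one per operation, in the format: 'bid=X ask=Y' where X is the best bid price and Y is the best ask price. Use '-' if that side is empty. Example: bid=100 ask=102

After op 1 [order #1] limit_buy(price=101, qty=2): fills=none; bids=[#1:2@101] asks=[-]
After op 2 [order #2] limit_buy(price=104, qty=9): fills=none; bids=[#2:9@104 #1:2@101] asks=[-]
After op 3 [order #3] limit_buy(price=103, qty=7): fills=none; bids=[#2:9@104 #3:7@103 #1:2@101] asks=[-]
After op 4 cancel(order #1): fills=none; bids=[#2:9@104 #3:7@103] asks=[-]
After op 5 [order #4] limit_sell(price=101, qty=1): fills=#2x#4:1@104; bids=[#2:8@104 #3:7@103] asks=[-]

Answer: bid=101 ask=-
bid=104 ask=-
bid=104 ask=-
bid=104 ask=-
bid=104 ask=-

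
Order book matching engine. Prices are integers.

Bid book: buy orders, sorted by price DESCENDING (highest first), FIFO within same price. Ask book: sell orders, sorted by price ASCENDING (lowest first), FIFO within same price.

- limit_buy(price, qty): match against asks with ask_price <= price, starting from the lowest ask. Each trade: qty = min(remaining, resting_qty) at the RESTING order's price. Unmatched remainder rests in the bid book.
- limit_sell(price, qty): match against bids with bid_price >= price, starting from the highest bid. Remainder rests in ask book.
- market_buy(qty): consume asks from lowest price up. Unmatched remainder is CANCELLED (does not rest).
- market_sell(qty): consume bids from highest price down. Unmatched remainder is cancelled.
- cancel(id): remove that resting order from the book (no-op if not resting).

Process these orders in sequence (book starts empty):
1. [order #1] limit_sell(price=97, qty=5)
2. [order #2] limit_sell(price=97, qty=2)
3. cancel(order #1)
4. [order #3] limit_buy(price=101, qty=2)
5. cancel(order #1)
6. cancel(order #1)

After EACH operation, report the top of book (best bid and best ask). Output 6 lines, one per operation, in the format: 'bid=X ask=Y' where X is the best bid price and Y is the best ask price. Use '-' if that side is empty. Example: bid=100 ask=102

After op 1 [order #1] limit_sell(price=97, qty=5): fills=none; bids=[-] asks=[#1:5@97]
After op 2 [order #2] limit_sell(price=97, qty=2): fills=none; bids=[-] asks=[#1:5@97 #2:2@97]
After op 3 cancel(order #1): fills=none; bids=[-] asks=[#2:2@97]
After op 4 [order #3] limit_buy(price=101, qty=2): fills=#3x#2:2@97; bids=[-] asks=[-]
After op 5 cancel(order #1): fills=none; bids=[-] asks=[-]
After op 6 cancel(order #1): fills=none; bids=[-] asks=[-]

Answer: bid=- ask=97
bid=- ask=97
bid=- ask=97
bid=- ask=-
bid=- ask=-
bid=- ask=-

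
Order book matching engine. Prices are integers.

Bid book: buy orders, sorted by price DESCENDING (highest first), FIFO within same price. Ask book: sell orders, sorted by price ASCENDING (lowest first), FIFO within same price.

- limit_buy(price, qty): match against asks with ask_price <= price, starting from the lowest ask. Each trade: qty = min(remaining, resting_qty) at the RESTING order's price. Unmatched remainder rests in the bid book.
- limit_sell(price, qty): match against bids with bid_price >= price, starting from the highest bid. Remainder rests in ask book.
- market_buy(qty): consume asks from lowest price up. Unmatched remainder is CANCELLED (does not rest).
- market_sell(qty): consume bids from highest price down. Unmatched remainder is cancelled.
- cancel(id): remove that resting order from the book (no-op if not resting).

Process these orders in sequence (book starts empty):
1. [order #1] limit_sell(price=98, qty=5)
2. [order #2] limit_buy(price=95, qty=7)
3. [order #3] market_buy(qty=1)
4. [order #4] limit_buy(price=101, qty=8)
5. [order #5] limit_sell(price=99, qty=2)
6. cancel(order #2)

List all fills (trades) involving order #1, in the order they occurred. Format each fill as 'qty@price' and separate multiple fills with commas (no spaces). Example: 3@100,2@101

Answer: 1@98,4@98

Derivation:
After op 1 [order #1] limit_sell(price=98, qty=5): fills=none; bids=[-] asks=[#1:5@98]
After op 2 [order #2] limit_buy(price=95, qty=7): fills=none; bids=[#2:7@95] asks=[#1:5@98]
After op 3 [order #3] market_buy(qty=1): fills=#3x#1:1@98; bids=[#2:7@95] asks=[#1:4@98]
After op 4 [order #4] limit_buy(price=101, qty=8): fills=#4x#1:4@98; bids=[#4:4@101 #2:7@95] asks=[-]
After op 5 [order #5] limit_sell(price=99, qty=2): fills=#4x#5:2@101; bids=[#4:2@101 #2:7@95] asks=[-]
After op 6 cancel(order #2): fills=none; bids=[#4:2@101] asks=[-]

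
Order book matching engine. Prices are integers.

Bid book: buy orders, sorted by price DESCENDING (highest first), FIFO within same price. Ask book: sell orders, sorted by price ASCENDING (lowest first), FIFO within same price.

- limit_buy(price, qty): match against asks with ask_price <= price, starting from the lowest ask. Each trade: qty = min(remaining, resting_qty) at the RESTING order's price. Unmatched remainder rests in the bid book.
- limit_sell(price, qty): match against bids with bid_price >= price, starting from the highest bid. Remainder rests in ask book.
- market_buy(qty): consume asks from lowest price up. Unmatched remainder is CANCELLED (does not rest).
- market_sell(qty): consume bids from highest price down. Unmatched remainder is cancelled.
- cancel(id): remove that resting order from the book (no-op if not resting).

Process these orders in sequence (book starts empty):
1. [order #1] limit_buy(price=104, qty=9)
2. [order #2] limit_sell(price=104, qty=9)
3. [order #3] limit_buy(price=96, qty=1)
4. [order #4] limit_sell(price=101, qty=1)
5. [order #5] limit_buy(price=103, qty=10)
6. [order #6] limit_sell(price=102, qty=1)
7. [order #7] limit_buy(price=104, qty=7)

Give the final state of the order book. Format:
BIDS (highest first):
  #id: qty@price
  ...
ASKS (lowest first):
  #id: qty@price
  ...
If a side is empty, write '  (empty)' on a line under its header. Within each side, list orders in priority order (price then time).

After op 1 [order #1] limit_buy(price=104, qty=9): fills=none; bids=[#1:9@104] asks=[-]
After op 2 [order #2] limit_sell(price=104, qty=9): fills=#1x#2:9@104; bids=[-] asks=[-]
After op 3 [order #3] limit_buy(price=96, qty=1): fills=none; bids=[#3:1@96] asks=[-]
After op 4 [order #4] limit_sell(price=101, qty=1): fills=none; bids=[#3:1@96] asks=[#4:1@101]
After op 5 [order #5] limit_buy(price=103, qty=10): fills=#5x#4:1@101; bids=[#5:9@103 #3:1@96] asks=[-]
After op 6 [order #6] limit_sell(price=102, qty=1): fills=#5x#6:1@103; bids=[#5:8@103 #3:1@96] asks=[-]
After op 7 [order #7] limit_buy(price=104, qty=7): fills=none; bids=[#7:7@104 #5:8@103 #3:1@96] asks=[-]

Answer: BIDS (highest first):
  #7: 7@104
  #5: 8@103
  #3: 1@96
ASKS (lowest first):
  (empty)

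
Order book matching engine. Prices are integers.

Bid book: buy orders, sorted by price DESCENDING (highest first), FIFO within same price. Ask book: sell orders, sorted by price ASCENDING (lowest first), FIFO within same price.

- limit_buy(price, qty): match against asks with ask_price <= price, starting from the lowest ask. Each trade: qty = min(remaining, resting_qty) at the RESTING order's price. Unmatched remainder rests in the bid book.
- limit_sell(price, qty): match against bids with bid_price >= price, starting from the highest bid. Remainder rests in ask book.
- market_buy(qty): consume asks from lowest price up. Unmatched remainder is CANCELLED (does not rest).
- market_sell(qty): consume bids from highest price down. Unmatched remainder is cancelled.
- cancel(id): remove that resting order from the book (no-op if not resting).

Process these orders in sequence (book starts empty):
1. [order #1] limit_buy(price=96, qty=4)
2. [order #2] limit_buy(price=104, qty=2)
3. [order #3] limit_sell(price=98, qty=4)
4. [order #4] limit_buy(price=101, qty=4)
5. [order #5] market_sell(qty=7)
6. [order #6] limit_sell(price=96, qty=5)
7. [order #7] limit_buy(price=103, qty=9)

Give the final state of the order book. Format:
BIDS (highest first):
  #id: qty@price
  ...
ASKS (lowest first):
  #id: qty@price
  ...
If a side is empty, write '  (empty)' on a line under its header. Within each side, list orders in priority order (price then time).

After op 1 [order #1] limit_buy(price=96, qty=4): fills=none; bids=[#1:4@96] asks=[-]
After op 2 [order #2] limit_buy(price=104, qty=2): fills=none; bids=[#2:2@104 #1:4@96] asks=[-]
After op 3 [order #3] limit_sell(price=98, qty=4): fills=#2x#3:2@104; bids=[#1:4@96] asks=[#3:2@98]
After op 4 [order #4] limit_buy(price=101, qty=4): fills=#4x#3:2@98; bids=[#4:2@101 #1:4@96] asks=[-]
After op 5 [order #5] market_sell(qty=7): fills=#4x#5:2@101 #1x#5:4@96; bids=[-] asks=[-]
After op 6 [order #6] limit_sell(price=96, qty=5): fills=none; bids=[-] asks=[#6:5@96]
After op 7 [order #7] limit_buy(price=103, qty=9): fills=#7x#6:5@96; bids=[#7:4@103] asks=[-]

Answer: BIDS (highest first):
  #7: 4@103
ASKS (lowest first):
  (empty)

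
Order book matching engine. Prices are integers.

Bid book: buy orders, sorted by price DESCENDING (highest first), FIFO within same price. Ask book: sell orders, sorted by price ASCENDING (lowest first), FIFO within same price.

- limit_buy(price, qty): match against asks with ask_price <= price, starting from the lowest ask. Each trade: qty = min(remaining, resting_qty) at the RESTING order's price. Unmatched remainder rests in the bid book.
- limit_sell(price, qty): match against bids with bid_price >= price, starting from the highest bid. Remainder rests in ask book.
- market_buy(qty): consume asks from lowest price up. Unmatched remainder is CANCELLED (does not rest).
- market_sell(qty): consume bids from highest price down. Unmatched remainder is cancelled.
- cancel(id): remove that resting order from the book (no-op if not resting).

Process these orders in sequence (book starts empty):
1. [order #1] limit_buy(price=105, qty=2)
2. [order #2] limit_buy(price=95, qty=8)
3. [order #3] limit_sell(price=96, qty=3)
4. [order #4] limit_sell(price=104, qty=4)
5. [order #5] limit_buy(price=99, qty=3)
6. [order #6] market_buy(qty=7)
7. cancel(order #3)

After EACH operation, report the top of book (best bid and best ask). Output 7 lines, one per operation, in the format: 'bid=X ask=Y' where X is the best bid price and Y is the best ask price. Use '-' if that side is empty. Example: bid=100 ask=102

Answer: bid=105 ask=-
bid=105 ask=-
bid=95 ask=96
bid=95 ask=96
bid=99 ask=104
bid=99 ask=-
bid=99 ask=-

Derivation:
After op 1 [order #1] limit_buy(price=105, qty=2): fills=none; bids=[#1:2@105] asks=[-]
After op 2 [order #2] limit_buy(price=95, qty=8): fills=none; bids=[#1:2@105 #2:8@95] asks=[-]
After op 3 [order #3] limit_sell(price=96, qty=3): fills=#1x#3:2@105; bids=[#2:8@95] asks=[#3:1@96]
After op 4 [order #4] limit_sell(price=104, qty=4): fills=none; bids=[#2:8@95] asks=[#3:1@96 #4:4@104]
After op 5 [order #5] limit_buy(price=99, qty=3): fills=#5x#3:1@96; bids=[#5:2@99 #2:8@95] asks=[#4:4@104]
After op 6 [order #6] market_buy(qty=7): fills=#6x#4:4@104; bids=[#5:2@99 #2:8@95] asks=[-]
After op 7 cancel(order #3): fills=none; bids=[#5:2@99 #2:8@95] asks=[-]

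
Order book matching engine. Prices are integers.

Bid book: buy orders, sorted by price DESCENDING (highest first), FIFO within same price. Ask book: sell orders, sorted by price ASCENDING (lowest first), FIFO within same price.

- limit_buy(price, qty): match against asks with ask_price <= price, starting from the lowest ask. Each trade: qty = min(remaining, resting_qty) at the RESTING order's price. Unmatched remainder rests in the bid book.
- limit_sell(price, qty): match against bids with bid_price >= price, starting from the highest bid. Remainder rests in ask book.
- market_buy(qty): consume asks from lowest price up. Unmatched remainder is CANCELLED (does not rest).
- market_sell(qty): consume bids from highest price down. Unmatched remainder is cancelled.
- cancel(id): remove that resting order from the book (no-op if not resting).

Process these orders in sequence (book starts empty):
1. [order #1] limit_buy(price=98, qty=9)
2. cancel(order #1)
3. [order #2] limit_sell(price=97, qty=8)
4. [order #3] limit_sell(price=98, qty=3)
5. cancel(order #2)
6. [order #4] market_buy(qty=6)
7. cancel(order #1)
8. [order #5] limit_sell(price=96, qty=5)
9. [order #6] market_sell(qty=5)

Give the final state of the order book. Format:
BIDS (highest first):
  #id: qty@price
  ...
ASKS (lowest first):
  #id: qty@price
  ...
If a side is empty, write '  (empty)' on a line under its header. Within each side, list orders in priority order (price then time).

After op 1 [order #1] limit_buy(price=98, qty=9): fills=none; bids=[#1:9@98] asks=[-]
After op 2 cancel(order #1): fills=none; bids=[-] asks=[-]
After op 3 [order #2] limit_sell(price=97, qty=8): fills=none; bids=[-] asks=[#2:8@97]
After op 4 [order #3] limit_sell(price=98, qty=3): fills=none; bids=[-] asks=[#2:8@97 #3:3@98]
After op 5 cancel(order #2): fills=none; bids=[-] asks=[#3:3@98]
After op 6 [order #4] market_buy(qty=6): fills=#4x#3:3@98; bids=[-] asks=[-]
After op 7 cancel(order #1): fills=none; bids=[-] asks=[-]
After op 8 [order #5] limit_sell(price=96, qty=5): fills=none; bids=[-] asks=[#5:5@96]
After op 9 [order #6] market_sell(qty=5): fills=none; bids=[-] asks=[#5:5@96]

Answer: BIDS (highest first):
  (empty)
ASKS (lowest first):
  #5: 5@96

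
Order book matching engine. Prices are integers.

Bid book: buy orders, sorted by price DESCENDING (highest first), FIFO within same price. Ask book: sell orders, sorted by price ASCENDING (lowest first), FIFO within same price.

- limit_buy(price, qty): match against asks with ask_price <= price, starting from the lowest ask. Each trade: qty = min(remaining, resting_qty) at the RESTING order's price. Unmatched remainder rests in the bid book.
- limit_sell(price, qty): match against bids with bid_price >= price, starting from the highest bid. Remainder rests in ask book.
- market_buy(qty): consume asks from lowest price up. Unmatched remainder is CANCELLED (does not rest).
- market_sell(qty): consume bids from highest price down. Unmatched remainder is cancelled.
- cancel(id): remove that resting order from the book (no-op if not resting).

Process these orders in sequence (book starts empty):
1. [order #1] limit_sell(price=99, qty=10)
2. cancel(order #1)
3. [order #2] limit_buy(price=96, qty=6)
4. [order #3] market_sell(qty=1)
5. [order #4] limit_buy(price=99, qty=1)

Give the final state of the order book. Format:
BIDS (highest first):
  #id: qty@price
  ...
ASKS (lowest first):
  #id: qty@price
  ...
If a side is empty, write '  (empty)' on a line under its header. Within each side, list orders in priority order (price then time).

After op 1 [order #1] limit_sell(price=99, qty=10): fills=none; bids=[-] asks=[#1:10@99]
After op 2 cancel(order #1): fills=none; bids=[-] asks=[-]
After op 3 [order #2] limit_buy(price=96, qty=6): fills=none; bids=[#2:6@96] asks=[-]
After op 4 [order #3] market_sell(qty=1): fills=#2x#3:1@96; bids=[#2:5@96] asks=[-]
After op 5 [order #4] limit_buy(price=99, qty=1): fills=none; bids=[#4:1@99 #2:5@96] asks=[-]

Answer: BIDS (highest first):
  #4: 1@99
  #2: 5@96
ASKS (lowest first):
  (empty)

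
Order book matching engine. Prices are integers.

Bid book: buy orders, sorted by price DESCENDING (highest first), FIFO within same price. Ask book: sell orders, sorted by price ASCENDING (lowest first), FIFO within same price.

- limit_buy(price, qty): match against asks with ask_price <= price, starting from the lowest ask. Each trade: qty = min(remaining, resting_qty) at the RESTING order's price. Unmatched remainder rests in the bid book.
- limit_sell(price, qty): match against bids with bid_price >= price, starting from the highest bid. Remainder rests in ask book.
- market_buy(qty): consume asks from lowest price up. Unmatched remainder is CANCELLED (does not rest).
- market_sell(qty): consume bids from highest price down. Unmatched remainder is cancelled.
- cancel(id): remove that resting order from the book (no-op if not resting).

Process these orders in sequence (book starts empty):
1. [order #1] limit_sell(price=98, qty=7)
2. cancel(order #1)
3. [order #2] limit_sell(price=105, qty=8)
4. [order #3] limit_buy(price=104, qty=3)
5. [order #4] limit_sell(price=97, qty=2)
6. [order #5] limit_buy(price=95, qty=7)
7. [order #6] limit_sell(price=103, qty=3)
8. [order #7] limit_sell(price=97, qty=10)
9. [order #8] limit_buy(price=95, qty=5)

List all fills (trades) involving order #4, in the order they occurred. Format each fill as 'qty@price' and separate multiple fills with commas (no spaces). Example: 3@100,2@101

After op 1 [order #1] limit_sell(price=98, qty=7): fills=none; bids=[-] asks=[#1:7@98]
After op 2 cancel(order #1): fills=none; bids=[-] asks=[-]
After op 3 [order #2] limit_sell(price=105, qty=8): fills=none; bids=[-] asks=[#2:8@105]
After op 4 [order #3] limit_buy(price=104, qty=3): fills=none; bids=[#3:3@104] asks=[#2:8@105]
After op 5 [order #4] limit_sell(price=97, qty=2): fills=#3x#4:2@104; bids=[#3:1@104] asks=[#2:8@105]
After op 6 [order #5] limit_buy(price=95, qty=7): fills=none; bids=[#3:1@104 #5:7@95] asks=[#2:8@105]
After op 7 [order #6] limit_sell(price=103, qty=3): fills=#3x#6:1@104; bids=[#5:7@95] asks=[#6:2@103 #2:8@105]
After op 8 [order #7] limit_sell(price=97, qty=10): fills=none; bids=[#5:7@95] asks=[#7:10@97 #6:2@103 #2:8@105]
After op 9 [order #8] limit_buy(price=95, qty=5): fills=none; bids=[#5:7@95 #8:5@95] asks=[#7:10@97 #6:2@103 #2:8@105]

Answer: 2@104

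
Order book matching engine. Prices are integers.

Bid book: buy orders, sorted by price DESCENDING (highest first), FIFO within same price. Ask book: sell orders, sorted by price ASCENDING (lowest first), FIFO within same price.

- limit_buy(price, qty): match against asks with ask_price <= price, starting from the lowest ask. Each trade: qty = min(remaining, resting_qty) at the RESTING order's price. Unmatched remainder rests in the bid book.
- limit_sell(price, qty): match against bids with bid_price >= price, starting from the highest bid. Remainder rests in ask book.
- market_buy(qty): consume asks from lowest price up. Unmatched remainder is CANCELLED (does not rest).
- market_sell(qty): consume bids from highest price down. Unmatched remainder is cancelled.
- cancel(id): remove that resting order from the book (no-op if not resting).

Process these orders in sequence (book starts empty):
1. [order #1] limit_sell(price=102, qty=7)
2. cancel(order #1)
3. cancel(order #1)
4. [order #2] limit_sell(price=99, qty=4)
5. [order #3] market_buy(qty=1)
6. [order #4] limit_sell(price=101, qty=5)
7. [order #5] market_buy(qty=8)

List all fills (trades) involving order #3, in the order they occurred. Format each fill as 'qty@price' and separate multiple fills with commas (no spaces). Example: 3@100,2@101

After op 1 [order #1] limit_sell(price=102, qty=7): fills=none; bids=[-] asks=[#1:7@102]
After op 2 cancel(order #1): fills=none; bids=[-] asks=[-]
After op 3 cancel(order #1): fills=none; bids=[-] asks=[-]
After op 4 [order #2] limit_sell(price=99, qty=4): fills=none; bids=[-] asks=[#2:4@99]
After op 5 [order #3] market_buy(qty=1): fills=#3x#2:1@99; bids=[-] asks=[#2:3@99]
After op 6 [order #4] limit_sell(price=101, qty=5): fills=none; bids=[-] asks=[#2:3@99 #4:5@101]
After op 7 [order #5] market_buy(qty=8): fills=#5x#2:3@99 #5x#4:5@101; bids=[-] asks=[-]

Answer: 1@99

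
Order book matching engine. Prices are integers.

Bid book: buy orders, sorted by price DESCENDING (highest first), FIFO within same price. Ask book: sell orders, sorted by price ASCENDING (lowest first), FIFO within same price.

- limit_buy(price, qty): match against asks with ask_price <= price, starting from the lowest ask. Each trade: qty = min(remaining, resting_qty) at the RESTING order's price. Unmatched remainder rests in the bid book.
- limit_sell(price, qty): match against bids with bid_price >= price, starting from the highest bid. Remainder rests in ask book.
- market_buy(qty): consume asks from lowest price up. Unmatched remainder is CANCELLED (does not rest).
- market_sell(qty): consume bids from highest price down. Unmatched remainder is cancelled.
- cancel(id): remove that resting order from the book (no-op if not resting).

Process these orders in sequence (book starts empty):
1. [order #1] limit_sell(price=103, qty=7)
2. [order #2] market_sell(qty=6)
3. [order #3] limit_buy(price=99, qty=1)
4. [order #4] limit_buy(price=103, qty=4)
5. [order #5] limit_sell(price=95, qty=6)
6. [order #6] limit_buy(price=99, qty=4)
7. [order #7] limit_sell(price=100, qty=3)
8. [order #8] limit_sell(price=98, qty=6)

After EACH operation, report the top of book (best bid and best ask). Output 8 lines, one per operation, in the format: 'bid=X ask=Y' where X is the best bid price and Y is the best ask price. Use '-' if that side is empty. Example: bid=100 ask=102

After op 1 [order #1] limit_sell(price=103, qty=7): fills=none; bids=[-] asks=[#1:7@103]
After op 2 [order #2] market_sell(qty=6): fills=none; bids=[-] asks=[#1:7@103]
After op 3 [order #3] limit_buy(price=99, qty=1): fills=none; bids=[#3:1@99] asks=[#1:7@103]
After op 4 [order #4] limit_buy(price=103, qty=4): fills=#4x#1:4@103; bids=[#3:1@99] asks=[#1:3@103]
After op 5 [order #5] limit_sell(price=95, qty=6): fills=#3x#5:1@99; bids=[-] asks=[#5:5@95 #1:3@103]
After op 6 [order #6] limit_buy(price=99, qty=4): fills=#6x#5:4@95; bids=[-] asks=[#5:1@95 #1:3@103]
After op 7 [order #7] limit_sell(price=100, qty=3): fills=none; bids=[-] asks=[#5:1@95 #7:3@100 #1:3@103]
After op 8 [order #8] limit_sell(price=98, qty=6): fills=none; bids=[-] asks=[#5:1@95 #8:6@98 #7:3@100 #1:3@103]

Answer: bid=- ask=103
bid=- ask=103
bid=99 ask=103
bid=99 ask=103
bid=- ask=95
bid=- ask=95
bid=- ask=95
bid=- ask=95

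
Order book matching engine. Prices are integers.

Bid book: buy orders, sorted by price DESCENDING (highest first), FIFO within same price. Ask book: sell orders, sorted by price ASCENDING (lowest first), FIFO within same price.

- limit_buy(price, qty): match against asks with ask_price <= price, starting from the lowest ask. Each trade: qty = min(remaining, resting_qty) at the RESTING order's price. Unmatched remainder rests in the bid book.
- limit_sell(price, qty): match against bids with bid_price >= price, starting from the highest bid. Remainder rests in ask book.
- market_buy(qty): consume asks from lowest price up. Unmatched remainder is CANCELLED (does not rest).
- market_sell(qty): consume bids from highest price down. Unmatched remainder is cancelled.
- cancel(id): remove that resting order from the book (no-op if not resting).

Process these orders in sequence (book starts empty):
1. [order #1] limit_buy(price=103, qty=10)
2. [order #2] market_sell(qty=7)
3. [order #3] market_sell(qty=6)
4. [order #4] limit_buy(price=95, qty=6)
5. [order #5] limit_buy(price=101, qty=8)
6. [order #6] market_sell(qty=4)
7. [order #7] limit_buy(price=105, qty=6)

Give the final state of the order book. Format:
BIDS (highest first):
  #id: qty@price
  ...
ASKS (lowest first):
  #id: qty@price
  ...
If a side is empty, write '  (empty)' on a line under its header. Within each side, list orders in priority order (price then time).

After op 1 [order #1] limit_buy(price=103, qty=10): fills=none; bids=[#1:10@103] asks=[-]
After op 2 [order #2] market_sell(qty=7): fills=#1x#2:7@103; bids=[#1:3@103] asks=[-]
After op 3 [order #3] market_sell(qty=6): fills=#1x#3:3@103; bids=[-] asks=[-]
After op 4 [order #4] limit_buy(price=95, qty=6): fills=none; bids=[#4:6@95] asks=[-]
After op 5 [order #5] limit_buy(price=101, qty=8): fills=none; bids=[#5:8@101 #4:6@95] asks=[-]
After op 6 [order #6] market_sell(qty=4): fills=#5x#6:4@101; bids=[#5:4@101 #4:6@95] asks=[-]
After op 7 [order #7] limit_buy(price=105, qty=6): fills=none; bids=[#7:6@105 #5:4@101 #4:6@95] asks=[-]

Answer: BIDS (highest first):
  #7: 6@105
  #5: 4@101
  #4: 6@95
ASKS (lowest first):
  (empty)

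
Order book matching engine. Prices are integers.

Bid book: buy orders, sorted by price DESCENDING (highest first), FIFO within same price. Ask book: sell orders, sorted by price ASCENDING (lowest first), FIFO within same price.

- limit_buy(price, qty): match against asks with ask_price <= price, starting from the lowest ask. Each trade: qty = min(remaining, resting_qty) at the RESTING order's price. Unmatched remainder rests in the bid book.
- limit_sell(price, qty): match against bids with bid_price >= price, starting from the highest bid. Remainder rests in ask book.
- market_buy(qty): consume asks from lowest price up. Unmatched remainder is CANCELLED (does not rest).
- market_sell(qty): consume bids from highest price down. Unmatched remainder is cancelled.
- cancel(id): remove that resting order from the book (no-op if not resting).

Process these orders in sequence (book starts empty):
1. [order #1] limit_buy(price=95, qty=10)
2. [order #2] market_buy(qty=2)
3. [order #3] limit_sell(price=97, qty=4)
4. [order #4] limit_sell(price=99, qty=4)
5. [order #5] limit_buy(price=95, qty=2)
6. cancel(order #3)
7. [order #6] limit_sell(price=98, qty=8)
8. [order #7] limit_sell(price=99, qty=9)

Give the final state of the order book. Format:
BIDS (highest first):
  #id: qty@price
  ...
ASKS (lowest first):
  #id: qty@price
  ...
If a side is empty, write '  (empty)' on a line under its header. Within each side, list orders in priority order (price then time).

After op 1 [order #1] limit_buy(price=95, qty=10): fills=none; bids=[#1:10@95] asks=[-]
After op 2 [order #2] market_buy(qty=2): fills=none; bids=[#1:10@95] asks=[-]
After op 3 [order #3] limit_sell(price=97, qty=4): fills=none; bids=[#1:10@95] asks=[#3:4@97]
After op 4 [order #4] limit_sell(price=99, qty=4): fills=none; bids=[#1:10@95] asks=[#3:4@97 #4:4@99]
After op 5 [order #5] limit_buy(price=95, qty=2): fills=none; bids=[#1:10@95 #5:2@95] asks=[#3:4@97 #4:4@99]
After op 6 cancel(order #3): fills=none; bids=[#1:10@95 #5:2@95] asks=[#4:4@99]
After op 7 [order #6] limit_sell(price=98, qty=8): fills=none; bids=[#1:10@95 #5:2@95] asks=[#6:8@98 #4:4@99]
After op 8 [order #7] limit_sell(price=99, qty=9): fills=none; bids=[#1:10@95 #5:2@95] asks=[#6:8@98 #4:4@99 #7:9@99]

Answer: BIDS (highest first):
  #1: 10@95
  #5: 2@95
ASKS (lowest first):
  #6: 8@98
  #4: 4@99
  #7: 9@99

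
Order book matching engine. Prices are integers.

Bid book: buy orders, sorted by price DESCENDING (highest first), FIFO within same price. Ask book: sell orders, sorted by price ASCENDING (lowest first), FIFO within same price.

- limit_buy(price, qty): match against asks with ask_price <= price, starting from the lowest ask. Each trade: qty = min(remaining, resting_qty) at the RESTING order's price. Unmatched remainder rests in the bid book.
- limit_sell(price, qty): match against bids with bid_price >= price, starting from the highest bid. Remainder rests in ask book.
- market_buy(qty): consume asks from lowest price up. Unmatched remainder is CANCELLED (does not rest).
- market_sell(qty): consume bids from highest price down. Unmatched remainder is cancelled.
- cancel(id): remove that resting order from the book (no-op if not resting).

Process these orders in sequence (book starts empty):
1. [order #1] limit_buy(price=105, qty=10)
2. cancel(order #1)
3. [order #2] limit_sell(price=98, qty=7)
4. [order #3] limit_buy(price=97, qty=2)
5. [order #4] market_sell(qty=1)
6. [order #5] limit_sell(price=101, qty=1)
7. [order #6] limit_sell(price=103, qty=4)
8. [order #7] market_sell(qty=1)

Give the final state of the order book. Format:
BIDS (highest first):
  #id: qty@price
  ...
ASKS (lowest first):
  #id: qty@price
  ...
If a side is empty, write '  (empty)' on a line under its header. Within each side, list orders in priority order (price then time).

Answer: BIDS (highest first):
  (empty)
ASKS (lowest first):
  #2: 7@98
  #5: 1@101
  #6: 4@103

Derivation:
After op 1 [order #1] limit_buy(price=105, qty=10): fills=none; bids=[#1:10@105] asks=[-]
After op 2 cancel(order #1): fills=none; bids=[-] asks=[-]
After op 3 [order #2] limit_sell(price=98, qty=7): fills=none; bids=[-] asks=[#2:7@98]
After op 4 [order #3] limit_buy(price=97, qty=2): fills=none; bids=[#3:2@97] asks=[#2:7@98]
After op 5 [order #4] market_sell(qty=1): fills=#3x#4:1@97; bids=[#3:1@97] asks=[#2:7@98]
After op 6 [order #5] limit_sell(price=101, qty=1): fills=none; bids=[#3:1@97] asks=[#2:7@98 #5:1@101]
After op 7 [order #6] limit_sell(price=103, qty=4): fills=none; bids=[#3:1@97] asks=[#2:7@98 #5:1@101 #6:4@103]
After op 8 [order #7] market_sell(qty=1): fills=#3x#7:1@97; bids=[-] asks=[#2:7@98 #5:1@101 #6:4@103]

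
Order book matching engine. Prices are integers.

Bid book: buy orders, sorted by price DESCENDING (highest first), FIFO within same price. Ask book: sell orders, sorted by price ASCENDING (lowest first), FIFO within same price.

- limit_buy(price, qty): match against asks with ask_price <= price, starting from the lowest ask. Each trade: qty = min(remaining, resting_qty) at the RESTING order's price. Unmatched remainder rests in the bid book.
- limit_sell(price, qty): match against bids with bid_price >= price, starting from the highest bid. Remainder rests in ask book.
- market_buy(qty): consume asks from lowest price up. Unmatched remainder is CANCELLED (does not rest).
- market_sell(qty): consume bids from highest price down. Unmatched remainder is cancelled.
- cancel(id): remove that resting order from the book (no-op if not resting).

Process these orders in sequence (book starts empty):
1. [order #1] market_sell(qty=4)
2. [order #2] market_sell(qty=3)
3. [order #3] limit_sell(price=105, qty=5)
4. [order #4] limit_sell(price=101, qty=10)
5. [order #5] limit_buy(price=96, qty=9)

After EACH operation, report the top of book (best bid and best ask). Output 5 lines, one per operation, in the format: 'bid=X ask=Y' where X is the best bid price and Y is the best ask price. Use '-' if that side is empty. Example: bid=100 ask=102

After op 1 [order #1] market_sell(qty=4): fills=none; bids=[-] asks=[-]
After op 2 [order #2] market_sell(qty=3): fills=none; bids=[-] asks=[-]
After op 3 [order #3] limit_sell(price=105, qty=5): fills=none; bids=[-] asks=[#3:5@105]
After op 4 [order #4] limit_sell(price=101, qty=10): fills=none; bids=[-] asks=[#4:10@101 #3:5@105]
After op 5 [order #5] limit_buy(price=96, qty=9): fills=none; bids=[#5:9@96] asks=[#4:10@101 #3:5@105]

Answer: bid=- ask=-
bid=- ask=-
bid=- ask=105
bid=- ask=101
bid=96 ask=101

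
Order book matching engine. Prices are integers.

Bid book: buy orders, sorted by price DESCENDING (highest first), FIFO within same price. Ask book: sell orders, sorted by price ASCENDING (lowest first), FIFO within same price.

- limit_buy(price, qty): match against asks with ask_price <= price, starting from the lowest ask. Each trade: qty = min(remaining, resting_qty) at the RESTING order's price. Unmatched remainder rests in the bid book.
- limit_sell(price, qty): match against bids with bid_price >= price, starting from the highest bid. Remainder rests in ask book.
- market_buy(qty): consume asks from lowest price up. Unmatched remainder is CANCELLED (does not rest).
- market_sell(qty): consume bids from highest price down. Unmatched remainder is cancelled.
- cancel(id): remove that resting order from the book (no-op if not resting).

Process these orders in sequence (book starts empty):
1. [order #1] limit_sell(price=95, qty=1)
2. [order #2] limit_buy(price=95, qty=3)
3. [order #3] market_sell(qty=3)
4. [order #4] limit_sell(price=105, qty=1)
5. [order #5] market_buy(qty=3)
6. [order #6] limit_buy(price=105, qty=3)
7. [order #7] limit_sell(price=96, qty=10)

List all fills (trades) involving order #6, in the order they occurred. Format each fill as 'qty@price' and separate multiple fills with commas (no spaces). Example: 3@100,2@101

Answer: 3@105

Derivation:
After op 1 [order #1] limit_sell(price=95, qty=1): fills=none; bids=[-] asks=[#1:1@95]
After op 2 [order #2] limit_buy(price=95, qty=3): fills=#2x#1:1@95; bids=[#2:2@95] asks=[-]
After op 3 [order #3] market_sell(qty=3): fills=#2x#3:2@95; bids=[-] asks=[-]
After op 4 [order #4] limit_sell(price=105, qty=1): fills=none; bids=[-] asks=[#4:1@105]
After op 5 [order #5] market_buy(qty=3): fills=#5x#4:1@105; bids=[-] asks=[-]
After op 6 [order #6] limit_buy(price=105, qty=3): fills=none; bids=[#6:3@105] asks=[-]
After op 7 [order #7] limit_sell(price=96, qty=10): fills=#6x#7:3@105; bids=[-] asks=[#7:7@96]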